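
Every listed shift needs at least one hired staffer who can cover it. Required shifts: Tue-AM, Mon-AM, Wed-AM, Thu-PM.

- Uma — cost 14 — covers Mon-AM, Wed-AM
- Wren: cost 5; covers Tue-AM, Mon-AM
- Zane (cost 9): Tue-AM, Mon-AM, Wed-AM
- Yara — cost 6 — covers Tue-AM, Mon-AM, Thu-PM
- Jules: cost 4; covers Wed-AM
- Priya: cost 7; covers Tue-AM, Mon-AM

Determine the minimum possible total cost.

10

Choose Yara and Jules: together they cover Tue-AM, Mon-AM, Wed-AM, Thu-PM — every shift.
Total cost: 6 + 4 = 10.
No cover costs less than 10.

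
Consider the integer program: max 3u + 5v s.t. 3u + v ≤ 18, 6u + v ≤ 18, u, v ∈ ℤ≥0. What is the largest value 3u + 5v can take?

(u,v)=(0,18): 3·0+1·18=18≤18, 6·0+1·18=18≤18, objective 90.
(u,v)=(0,17): 3·0+1·17=17≤18, 6·0+1·17=17≤18, objective 85.
Maximum is 90 at (u,v)=(0,18).

90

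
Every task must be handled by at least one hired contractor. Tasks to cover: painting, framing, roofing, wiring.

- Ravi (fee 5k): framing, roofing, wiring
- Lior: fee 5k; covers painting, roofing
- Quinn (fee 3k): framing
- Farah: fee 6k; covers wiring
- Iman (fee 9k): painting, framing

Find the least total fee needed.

10

Choose Ravi and Lior: together they cover painting, framing, roofing, wiring — every task.
Total fee: 5 + 5 = 10.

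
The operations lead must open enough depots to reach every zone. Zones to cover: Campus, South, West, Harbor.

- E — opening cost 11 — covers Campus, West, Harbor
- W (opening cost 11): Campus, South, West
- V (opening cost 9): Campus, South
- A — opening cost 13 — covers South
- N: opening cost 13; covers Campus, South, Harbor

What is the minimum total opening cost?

This is an integer covering problem.
Choose E and V: together they cover Campus, South, West, Harbor — every zone.
Total opening cost: 11 + 9 = 20.

20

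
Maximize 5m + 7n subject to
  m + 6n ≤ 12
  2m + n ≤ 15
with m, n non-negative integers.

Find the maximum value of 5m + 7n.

(m,n)=(6,1): 1·6+6·1=12≤12, 2·6+1·1=13≤15, objective 37.
(m,n)=(7,0): 1·7+6·0=7≤12, 2·7+1·0=14≤15, objective 35.
The best lattice point is (6,1), giving 37.

37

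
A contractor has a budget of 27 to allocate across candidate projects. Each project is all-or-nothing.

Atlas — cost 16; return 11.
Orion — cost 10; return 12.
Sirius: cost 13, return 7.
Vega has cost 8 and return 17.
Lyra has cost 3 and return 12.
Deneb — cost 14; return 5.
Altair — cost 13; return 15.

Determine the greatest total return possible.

44

Atlas + Vega + Lyra: cost 16 + 8 + 3 = 27 ≤ 27, return 11 + 17 + 12 = 40.
Vega + Lyra + Altair: cost 8 + 3 + 13 = 24 ≤ 27, return 17 + 12 + 15 = 44.
Orion + Vega + Lyra: cost 10 + 8 + 3 = 21 ≤ 27, return 12 + 17 + 12 = 41.
Best is Vega, Lyra, and Altair with total return 44.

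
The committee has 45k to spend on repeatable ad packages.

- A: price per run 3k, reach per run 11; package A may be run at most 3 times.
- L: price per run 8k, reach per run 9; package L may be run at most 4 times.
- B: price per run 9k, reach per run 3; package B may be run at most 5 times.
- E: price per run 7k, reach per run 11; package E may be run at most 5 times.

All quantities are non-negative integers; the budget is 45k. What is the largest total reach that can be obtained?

A has the best ratio (11/3); taking only A gives at most 3×11 = 33 (stopped by the supply cap of 3).
Mixing does better — 3×A and 5×E: price 44 ≤ 45, reach 3·11 + 5·11 = 88.

88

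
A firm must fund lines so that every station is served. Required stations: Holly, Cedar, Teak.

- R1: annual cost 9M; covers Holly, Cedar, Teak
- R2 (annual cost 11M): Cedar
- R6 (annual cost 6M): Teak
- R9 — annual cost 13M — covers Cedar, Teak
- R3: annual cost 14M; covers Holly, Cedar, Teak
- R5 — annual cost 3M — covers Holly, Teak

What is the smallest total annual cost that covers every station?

This is a weighted set-cover instance.
R1 alone covers Holly, Cedar, Teak — every station.
Total annual cost: 9.

9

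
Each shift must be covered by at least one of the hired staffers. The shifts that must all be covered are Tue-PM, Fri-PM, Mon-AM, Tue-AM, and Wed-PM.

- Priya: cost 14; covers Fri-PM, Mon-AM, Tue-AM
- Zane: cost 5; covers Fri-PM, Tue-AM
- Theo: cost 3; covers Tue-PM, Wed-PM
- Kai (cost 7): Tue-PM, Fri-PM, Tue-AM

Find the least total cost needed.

This is a weighted set-cover instance.
Choose Priya and Theo: together they cover Tue-PM, Fri-PM, Mon-AM, Tue-AM, Wed-PM — every shift.
Total cost: 14 + 3 = 17.

17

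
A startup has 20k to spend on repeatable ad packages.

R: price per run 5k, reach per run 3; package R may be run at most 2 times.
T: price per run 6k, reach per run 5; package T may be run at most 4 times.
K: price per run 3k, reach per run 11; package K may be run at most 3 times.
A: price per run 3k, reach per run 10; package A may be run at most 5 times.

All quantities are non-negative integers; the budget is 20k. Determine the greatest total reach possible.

K has the best ratio (11/3); taking only K gives at most 3×11 = 33 (stopped by the supply cap of 3).
Mixing does better — 3×K and 3×A: price 18 ≤ 20, reach 3·11 + 3·10 = 63.

63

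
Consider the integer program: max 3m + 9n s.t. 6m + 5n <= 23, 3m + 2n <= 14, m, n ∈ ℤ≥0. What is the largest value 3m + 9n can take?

36

(m,n)=(0,4): 6·0+5·4=20≤23, 3·0+2·4=8≤14, objective 36.
(m,n)=(1,3): 6·1+5·3=21≤23, 3·1+2·3=9≤14, objective 30.
The best lattice point is (0,4), giving 36.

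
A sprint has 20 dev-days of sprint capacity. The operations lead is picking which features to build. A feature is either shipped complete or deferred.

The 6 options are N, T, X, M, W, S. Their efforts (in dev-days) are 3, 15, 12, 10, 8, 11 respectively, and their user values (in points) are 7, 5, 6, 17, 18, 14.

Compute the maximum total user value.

Allowing fractional choices, the relaxed optimum would be about 40.3, but features are indivisible.
W + S: effort 8 + 11 = 19 ≤ 20, user value 18 + 14 = 32.
M + W: effort 10 + 8 = 18 ≤ 20, user value 17 + 18 = 35.
N + W: effort 3 + 8 = 11 ≤ 20, user value 7 + 18 = 25.
Best is M and W with total user value 35.

35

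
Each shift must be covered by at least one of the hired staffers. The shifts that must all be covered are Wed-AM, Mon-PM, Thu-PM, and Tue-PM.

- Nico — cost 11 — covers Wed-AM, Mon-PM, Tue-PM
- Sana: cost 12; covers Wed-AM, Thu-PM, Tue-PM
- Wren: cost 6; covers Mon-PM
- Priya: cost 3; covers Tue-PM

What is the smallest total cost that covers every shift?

The greedy cost-per-new-shift heuristic would pick Priya, Nico, and Sana for 26, but a cheaper cover exists.
Choose Sana and Wren: together they cover Wed-AM, Mon-PM, Thu-PM, Tue-PM — every shift.
Total cost: 12 + 6 = 18.
No cover costs less than 18.

18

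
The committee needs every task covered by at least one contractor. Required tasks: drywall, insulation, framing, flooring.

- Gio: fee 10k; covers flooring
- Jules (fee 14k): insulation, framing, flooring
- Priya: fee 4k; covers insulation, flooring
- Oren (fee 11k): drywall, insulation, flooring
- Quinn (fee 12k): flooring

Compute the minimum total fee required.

This is a weighted set-cover instance.
The greedy cost-per-new-task heuristic would pick Priya, Oren, and Jules for 29, but a cheaper cover exists.
Choose Jules and Oren: together they cover drywall, insulation, framing, flooring — every task.
Total fee: 14 + 11 = 25.
No cover costs less than 25.

25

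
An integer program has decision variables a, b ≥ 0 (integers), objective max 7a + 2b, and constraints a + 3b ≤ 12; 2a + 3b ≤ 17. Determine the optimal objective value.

56

The continuous relaxation peaks at (8.5, 0) with value 59.50; rounding to a feasible lattice point costs some objective.
(a,b)=(8,0): 1·8+3·0=8≤12, 2·8+3·0=16≤17, objective 56.
(a,b)=(7,1): 1·7+3·1=10≤12, 2·7+3·1=17≤17, objective 51.
The best lattice point is (8,0), giving 56.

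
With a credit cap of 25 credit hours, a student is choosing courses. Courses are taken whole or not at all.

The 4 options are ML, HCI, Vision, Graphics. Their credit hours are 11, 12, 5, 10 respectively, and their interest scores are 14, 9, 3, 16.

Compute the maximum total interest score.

30

This is an integer program with binary decision variables.
Allowing fractional choices, the relaxed optimum would be about 33.0, but courses are indivisible.
ML + HCI: credit hours 11 + 12 = 23 ≤ 25, interest score 14 + 9 = 23.
HCI + Graphics: credit hours 12 + 10 = 22 ≤ 25, interest score 9 + 16 = 25.
ML + Graphics: credit hours 11 + 10 = 21 ≤ 25, interest score 14 + 16 = 30.
Best is ML and Graphics with total interest score 30.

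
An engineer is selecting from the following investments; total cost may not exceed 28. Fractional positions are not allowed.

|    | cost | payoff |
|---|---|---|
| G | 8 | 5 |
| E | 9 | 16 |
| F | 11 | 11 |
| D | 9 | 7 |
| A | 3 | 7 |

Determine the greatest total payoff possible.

E + F + A: cost 9 + 11 + 3 = 23 ≤ 28, payoff 16 + 11 + 7 = 34.
G + E + F: cost 8 + 9 + 11 = 28 ≤ 28, payoff 5 + 16 + 11 = 32.
Best is E, F, and A with total payoff 34.

34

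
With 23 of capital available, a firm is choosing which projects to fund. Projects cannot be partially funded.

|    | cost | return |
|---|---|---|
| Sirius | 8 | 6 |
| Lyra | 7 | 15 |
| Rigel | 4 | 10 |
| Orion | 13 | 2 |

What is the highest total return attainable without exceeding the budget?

31

Treat it as a binary knapsack problem.
Allowing fractional choices, the relaxed optimum would be about 31.6, but projects are indivisible.
Sirius + Lyra: cost 8 + 7 = 15 ≤ 23, return 6 + 15 = 21.
Lyra + Rigel: cost 7 + 4 = 11 ≤ 23, return 15 + 10 = 25.
Sirius + Lyra + Rigel: cost 8 + 7 + 4 = 19 ≤ 23, return 6 + 15 + 10 = 31.
Best is Sirius, Lyra, and Rigel with total return 31.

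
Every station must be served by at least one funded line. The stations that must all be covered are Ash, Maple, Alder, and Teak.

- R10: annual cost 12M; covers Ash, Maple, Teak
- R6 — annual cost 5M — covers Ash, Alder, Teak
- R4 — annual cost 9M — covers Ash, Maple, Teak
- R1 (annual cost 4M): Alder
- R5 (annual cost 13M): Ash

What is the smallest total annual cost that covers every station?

This is an integer covering problem.
The greedy cost-per-new-station heuristic would pick R6 and R4 for 14, but a cheaper cover exists.
Choose R4 and R1: together they cover Ash, Maple, Alder, Teak — every station.
Total annual cost: 9 + 4 = 13.
No cover costs less than 13.

13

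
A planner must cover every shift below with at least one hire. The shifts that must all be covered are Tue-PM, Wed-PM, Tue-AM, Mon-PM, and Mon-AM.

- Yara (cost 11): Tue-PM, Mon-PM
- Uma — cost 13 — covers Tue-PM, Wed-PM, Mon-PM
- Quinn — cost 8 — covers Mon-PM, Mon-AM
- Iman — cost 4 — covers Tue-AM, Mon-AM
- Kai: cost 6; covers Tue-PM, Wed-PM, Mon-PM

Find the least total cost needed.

Choose Iman and Kai: together they cover Tue-PM, Wed-PM, Tue-AM, Mon-PM, Mon-AM — every shift.
Total cost: 4 + 6 = 10.

10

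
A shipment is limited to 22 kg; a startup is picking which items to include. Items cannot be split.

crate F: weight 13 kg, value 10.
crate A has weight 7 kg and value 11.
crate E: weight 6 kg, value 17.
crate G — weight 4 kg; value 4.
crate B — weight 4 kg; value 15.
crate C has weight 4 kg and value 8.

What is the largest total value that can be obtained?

Take crate A, crate E, crate B, and crate C: weight 7 + 6 + 4 + 4 = 21 ≤ 22, value 11 + 17 + 15 + 8 = 51.
No other feasible combination does better.

51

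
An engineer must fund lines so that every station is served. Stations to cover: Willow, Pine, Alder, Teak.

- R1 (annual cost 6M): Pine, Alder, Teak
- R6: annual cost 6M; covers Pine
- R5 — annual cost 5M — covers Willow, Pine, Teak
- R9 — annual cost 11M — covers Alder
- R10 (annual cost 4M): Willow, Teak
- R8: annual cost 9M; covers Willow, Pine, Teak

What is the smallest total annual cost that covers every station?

The greedy cost-per-new-station heuristic would pick R5 and R1 for 11, but a cheaper cover exists.
Choose R1 and R10: together they cover Willow, Pine, Alder, Teak — every station.
Total annual cost: 6 + 4 = 10.
No cover costs less than 10.

10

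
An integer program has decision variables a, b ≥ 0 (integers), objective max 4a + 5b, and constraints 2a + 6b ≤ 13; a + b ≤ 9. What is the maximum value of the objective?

The continuous relaxation peaks at (6.5, 0) with value 26.00; rounding to a feasible lattice point costs some objective.
(a,b)=(6,0): 2·6+6·0=12≤13, 1·6+1·0=6≤9, objective 24.
(a,b)=(5,0): 2·5+6·0=10≤13, 1·5+1·0=5≤9, objective 20.
No feasible integer point exceeds 24.

24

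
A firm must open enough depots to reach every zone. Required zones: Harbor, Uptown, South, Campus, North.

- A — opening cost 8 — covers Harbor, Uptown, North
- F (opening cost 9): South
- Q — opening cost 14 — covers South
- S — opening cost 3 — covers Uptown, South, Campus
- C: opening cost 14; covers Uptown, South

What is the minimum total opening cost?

11

Choose A and S: together they cover Harbor, Uptown, South, Campus, North — every zone.
Total opening cost: 8 + 3 = 11.
No cover costs less than 11.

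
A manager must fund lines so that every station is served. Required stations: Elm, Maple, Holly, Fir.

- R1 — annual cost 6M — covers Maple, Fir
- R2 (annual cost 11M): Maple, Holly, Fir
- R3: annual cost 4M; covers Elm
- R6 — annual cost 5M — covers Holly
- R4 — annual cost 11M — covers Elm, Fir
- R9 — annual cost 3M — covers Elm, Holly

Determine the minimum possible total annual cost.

Choose R1 and R9: together they cover Elm, Maple, Holly, Fir — every station.
Total annual cost: 6 + 3 = 9.
No cover costs less than 9.

9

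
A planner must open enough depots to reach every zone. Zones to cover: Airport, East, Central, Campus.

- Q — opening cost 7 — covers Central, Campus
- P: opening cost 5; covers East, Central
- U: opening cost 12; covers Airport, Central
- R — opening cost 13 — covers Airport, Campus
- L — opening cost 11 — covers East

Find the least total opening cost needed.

18

Choose P and R: together they cover Airport, East, Central, Campus — every zone.
Total opening cost: 5 + 13 = 18.
No cover costs less than 18.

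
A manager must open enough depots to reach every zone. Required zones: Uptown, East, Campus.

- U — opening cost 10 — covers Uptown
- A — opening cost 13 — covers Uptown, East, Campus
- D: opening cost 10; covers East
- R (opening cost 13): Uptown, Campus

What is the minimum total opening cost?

A alone covers Uptown, East, Campus — every zone.
Total opening cost: 13.
No cover costs less than 13.

13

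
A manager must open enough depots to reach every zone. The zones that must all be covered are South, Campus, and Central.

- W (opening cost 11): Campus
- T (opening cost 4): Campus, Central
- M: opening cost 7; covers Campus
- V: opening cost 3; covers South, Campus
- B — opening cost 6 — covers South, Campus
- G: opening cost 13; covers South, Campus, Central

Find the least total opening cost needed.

7

Choose T and V: together they cover South, Campus, Central — every zone.
Total opening cost: 4 + 3 = 7.
No cover costs less than 7.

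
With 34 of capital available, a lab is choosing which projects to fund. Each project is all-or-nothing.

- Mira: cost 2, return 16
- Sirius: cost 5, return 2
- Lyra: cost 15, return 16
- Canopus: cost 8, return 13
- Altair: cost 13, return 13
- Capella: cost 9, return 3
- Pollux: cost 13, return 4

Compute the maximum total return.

This is a 0-1 knapsack instance.
Allowing fractional choices, the relaxed optimum would be about 54.0, but projects are indivisible.
Mira + Lyra + Canopus + Capella: cost 2 + 15 + 8 + 9 = 34 ≤ 34, return 16 + 16 + 13 + 3 = 48.
Mira + Sirius + Lyra + Canopus: cost 2 + 5 + 15 + 8 = 30 ≤ 34, return 16 + 2 + 16 + 13 = 47.
Best is Mira, Lyra, Canopus, and Capella with total return 48.

48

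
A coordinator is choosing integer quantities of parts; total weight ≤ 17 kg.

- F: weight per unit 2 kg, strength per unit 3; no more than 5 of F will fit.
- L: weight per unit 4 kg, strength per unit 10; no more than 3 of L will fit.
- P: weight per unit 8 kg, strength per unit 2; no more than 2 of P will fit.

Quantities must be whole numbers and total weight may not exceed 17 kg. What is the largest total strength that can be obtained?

36

1×F and 3×L: weight 14 ≤ 17, strength 1·3 + 3·10 = 33.
2×F and 3×L: weight 16 ≤ 17, strength 2·3 + 3·10 = 36.
Best is 36.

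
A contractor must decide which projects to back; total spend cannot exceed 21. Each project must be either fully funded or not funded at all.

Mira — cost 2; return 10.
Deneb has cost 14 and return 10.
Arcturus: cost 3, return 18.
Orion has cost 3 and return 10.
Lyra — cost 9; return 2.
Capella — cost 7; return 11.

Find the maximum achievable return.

Allowing fractional choices, the relaxed optimum would be about 53.3, but projects are indivisible.
Mira + Arcturus + Lyra + Capella: cost 2 + 3 + 9 + 7 = 21 ≤ 21, return 10 + 18 + 2 + 11 = 41.
Mira + Arcturus + Orion + Lyra: cost 2 + 3 + 3 + 9 = 17 ≤ 21, return 10 + 18 + 10 + 2 = 40.
Mira + Arcturus + Orion + Capella: cost 2 + 3 + 3 + 7 = 15 ≤ 21, return 10 + 18 + 10 + 11 = 49.
Best is Mira, Arcturus, Orion, and Capella with total return 49.

49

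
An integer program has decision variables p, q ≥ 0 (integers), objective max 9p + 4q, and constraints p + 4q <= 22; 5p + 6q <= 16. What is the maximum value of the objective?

Relaxing integrality, the LP optimum is 28.80 at (p,q) = (3.2, 0), which is not an integer point.
(p,q)=(3,0) is feasible, giving 27.
(p,q)=(2,1) is feasible, giving 22.
(p,q)=(2,0) is feasible, giving 18.
Maximum is 27 at (p,q)=(3,0).

27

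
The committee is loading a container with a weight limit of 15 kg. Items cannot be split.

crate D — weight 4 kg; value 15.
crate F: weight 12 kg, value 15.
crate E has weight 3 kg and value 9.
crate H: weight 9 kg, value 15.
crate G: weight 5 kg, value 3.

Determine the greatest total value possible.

30

crate D + crate E: weight 4 + 3 = 7 ≤ 15, value 15 + 9 = 24.
crate D + crate H: weight 4 + 9 = 13 ≤ 15, value 15 + 15 = 30.
crate D + crate E + crate G: weight 4 + 3 + 5 = 12 ≤ 15, value 15 + 9 + 3 = 27.
Best is crate D and crate H with total value 30.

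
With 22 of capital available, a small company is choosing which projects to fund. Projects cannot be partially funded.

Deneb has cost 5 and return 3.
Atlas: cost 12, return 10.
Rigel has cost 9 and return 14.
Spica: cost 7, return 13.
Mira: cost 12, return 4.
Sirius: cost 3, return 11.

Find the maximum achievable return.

38

Rigel + Spica + Sirius: cost 9 + 7 + 3 = 19 ≤ 22, return 14 + 13 + 11 = 38.
Deneb + Rigel + Spica: cost 5 + 9 + 7 = 21 ≤ 22, return 3 + 14 + 13 = 30.
Atlas + Spica + Sirius: cost 12 + 7 + 3 = 22 ≤ 22, return 10 + 13 + 11 = 34.
Best is Rigel, Spica, and Sirius with total return 38.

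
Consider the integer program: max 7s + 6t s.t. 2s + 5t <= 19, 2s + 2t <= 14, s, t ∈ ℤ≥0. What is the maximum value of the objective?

49

(s,t)=(7,0): 2·7+5·0=14≤19, 2·7+2·0=14≤14, objective 49.
(s,t)=(6,1): 2·6+5·1=17≤19, 2·6+2·1=14≤14, objective 48.
(s,t)=(6,0): 2·6+5·0=12≤19, 2·6+2·0=12≤14, objective 42.
Maximum is 49 at (s,t)=(7,0).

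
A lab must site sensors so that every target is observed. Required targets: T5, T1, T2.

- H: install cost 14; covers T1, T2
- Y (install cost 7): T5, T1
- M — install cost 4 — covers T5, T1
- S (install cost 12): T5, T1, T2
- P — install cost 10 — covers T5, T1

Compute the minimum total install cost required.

The greedy cost-per-new-target heuristic would pick M and S for 16, but a cheaper cover exists.
S alone covers T5, T1, T2 — every target.
Total install cost: 12.
No cover costs less than 12.

12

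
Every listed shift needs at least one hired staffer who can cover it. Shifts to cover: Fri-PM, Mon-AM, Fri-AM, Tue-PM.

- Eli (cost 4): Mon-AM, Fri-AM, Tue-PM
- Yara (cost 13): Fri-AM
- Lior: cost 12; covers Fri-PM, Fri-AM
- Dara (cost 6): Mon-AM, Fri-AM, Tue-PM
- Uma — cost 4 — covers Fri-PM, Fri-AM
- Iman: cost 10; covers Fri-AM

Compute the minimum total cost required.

8

This is an integer covering problem.
Choose Eli and Uma: together they cover Fri-PM, Mon-AM, Fri-AM, Tue-PM — every shift.
Total cost: 4 + 4 = 8.
No cover costs less than 8.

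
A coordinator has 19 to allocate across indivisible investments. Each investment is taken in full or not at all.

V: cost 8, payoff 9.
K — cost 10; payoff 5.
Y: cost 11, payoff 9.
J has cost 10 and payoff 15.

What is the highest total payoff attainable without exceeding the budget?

24

Take V and J: cost 8 + 10 = 18 ≤ 19, payoff 9 + 15 = 24.
No other feasible combination does better.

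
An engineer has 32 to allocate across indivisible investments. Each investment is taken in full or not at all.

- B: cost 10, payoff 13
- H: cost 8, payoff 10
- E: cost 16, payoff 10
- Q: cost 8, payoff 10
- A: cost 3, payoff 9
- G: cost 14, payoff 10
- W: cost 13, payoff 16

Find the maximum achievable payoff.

Treat it as a binary knapsack problem.
Take H, Q, A, and W: cost 8 + 8 + 3 + 13 = 32 ≤ 32, payoff 10 + 10 + 9 + 16 = 45.
No other feasible combination does better.

45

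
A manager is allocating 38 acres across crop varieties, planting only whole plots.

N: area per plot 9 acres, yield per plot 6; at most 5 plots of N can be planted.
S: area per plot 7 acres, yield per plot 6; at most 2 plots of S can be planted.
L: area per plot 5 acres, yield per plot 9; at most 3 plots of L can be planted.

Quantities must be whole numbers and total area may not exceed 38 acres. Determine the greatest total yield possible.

45

2×S and 3×L: area 29 ≤ 38, yield 2·6 + 3·9 = 39.
1×N, 2×S, and 3×L: area 38 ≤ 38, yield 1·6 + 2·6 + 3·9 = 45.
Best is 45.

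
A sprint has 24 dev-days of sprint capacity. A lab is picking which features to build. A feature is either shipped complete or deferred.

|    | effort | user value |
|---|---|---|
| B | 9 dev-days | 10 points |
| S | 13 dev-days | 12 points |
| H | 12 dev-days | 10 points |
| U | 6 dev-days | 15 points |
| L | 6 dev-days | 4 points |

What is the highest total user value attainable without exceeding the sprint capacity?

Take B, U, and L: effort 9 + 6 + 6 = 21 ≤ 24, user value 10 + 15 + 4 = 29.
No feasible combination exceeds this.

29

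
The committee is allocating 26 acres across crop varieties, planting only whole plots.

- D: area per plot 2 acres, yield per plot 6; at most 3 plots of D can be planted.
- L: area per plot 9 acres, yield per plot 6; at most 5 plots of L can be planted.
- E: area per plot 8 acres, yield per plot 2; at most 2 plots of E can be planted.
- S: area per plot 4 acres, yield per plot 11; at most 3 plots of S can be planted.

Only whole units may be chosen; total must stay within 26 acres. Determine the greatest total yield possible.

53

2×D, 1×L, and 3×S: area 25 ≤ 26, yield 2·6 + 1·6 + 3·11 = 51.
3×D, 1×E, and 3×S: area 26 ≤ 26, yield 3·6 + 1·2 + 3·11 = 53.
Best is 53.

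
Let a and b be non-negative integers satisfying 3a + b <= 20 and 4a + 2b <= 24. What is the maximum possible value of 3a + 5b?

60

(a,b)=(0,12): 3·0+1·12=12≤20, 4·0+2·12=24≤24, objective 60.
(a,b)=(0,11): 3·0+1·11=11≤20, 4·0+2·11=22≤24, objective 55.
The best lattice point is (0,12), giving 60.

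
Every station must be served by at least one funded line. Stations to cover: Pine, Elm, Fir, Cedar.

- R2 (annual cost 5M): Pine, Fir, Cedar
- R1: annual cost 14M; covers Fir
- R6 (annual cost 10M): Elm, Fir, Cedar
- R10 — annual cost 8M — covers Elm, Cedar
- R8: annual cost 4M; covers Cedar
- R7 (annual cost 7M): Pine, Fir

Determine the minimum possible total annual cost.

13

Choose R2 and R10: together they cover Pine, Elm, Fir, Cedar — every station.
Total annual cost: 5 + 8 = 13.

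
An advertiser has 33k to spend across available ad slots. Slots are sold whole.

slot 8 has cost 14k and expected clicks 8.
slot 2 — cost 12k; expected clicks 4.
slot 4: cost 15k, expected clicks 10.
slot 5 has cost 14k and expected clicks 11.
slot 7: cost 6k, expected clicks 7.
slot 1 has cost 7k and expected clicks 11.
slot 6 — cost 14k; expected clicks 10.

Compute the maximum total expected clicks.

Take slot 5, slot 7, and slot 1: cost 14 + 6 + 7 = 27 ≤ 33, expected clicks 11 + 7 + 11 = 29.
No other feasible combination does better.

29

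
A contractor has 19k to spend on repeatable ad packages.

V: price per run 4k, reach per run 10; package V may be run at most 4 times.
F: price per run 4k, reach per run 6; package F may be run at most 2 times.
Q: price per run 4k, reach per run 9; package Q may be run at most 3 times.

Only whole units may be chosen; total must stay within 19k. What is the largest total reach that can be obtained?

40

This is a bounded integer knapsack.
Take 4×V: price 16 ≤ 19, reach 4·10 = 40.
V has the best ratio (10/4) and is taken to its limit of 4; remaining capacity is filled optimally with the others.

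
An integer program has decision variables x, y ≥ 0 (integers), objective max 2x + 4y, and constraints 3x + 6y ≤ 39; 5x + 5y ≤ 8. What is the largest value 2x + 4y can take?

4

The continuous relaxation peaks at (0, 1.6) with value 6.40; rounding to a feasible lattice point costs some objective.
(x,y)=(0,1): 3·0+6·1=6≤39, 5·0+5·1=5≤8, objective 4.
(x,y)=(1,0): 3·1+6·0=3≤39, 5·1+5·0=5≤8, objective 2.
(x,y)=(0,0): 3·0+6·0=0≤39, 5·0+5·0=0≤8, objective 0.
Maximum is 4 at (x,y)=(0,1).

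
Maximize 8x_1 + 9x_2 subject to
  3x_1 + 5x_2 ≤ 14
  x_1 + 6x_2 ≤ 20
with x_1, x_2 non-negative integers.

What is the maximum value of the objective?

33

(x_1,x_2)=(3,1) is feasible, giving 33.
(x_1,x_2)=(4,0) is feasible, giving 32.
(x_1,x_2)=(2,1) is feasible, giving 25.
Maximum is 33 at (x_1,x_2)=(3,1).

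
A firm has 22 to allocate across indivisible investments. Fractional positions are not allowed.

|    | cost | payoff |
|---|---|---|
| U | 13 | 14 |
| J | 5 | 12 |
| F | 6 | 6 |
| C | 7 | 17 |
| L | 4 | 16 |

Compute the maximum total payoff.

51

This is an integer program with binary decision variables.
Take J, F, C, and L: cost 5 + 6 + 7 + 4 = 22 ≤ 22, payoff 12 + 6 + 17 + 16 = 51.
No other feasible combination does better.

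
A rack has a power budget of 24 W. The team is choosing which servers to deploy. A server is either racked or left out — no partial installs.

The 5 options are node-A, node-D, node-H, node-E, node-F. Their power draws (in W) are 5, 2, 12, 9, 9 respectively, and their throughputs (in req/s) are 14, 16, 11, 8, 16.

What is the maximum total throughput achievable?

Allowing fractional choices, the relaxed optimum would be about 53.3, but servers are indivisible.
node-A + node-D + node-H: power draw 5 + 2 + 12 = 19 ≤ 24, throughput 14 + 16 + 11 = 41.
node-D + node-H + node-F: power draw 2 + 12 + 9 = 23 ≤ 24, throughput 16 + 11 + 16 = 43.
node-A + node-D + node-F: power draw 5 + 2 + 9 = 16 ≤ 24, throughput 14 + 16 + 16 = 46.
Best is node-A, node-D, and node-F with total throughput 46.

46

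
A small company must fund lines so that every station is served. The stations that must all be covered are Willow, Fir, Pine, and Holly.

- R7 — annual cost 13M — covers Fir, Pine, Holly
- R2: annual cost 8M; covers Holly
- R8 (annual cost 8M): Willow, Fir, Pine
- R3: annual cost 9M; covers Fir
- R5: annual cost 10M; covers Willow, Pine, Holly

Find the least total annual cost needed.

Choose R2 and R8: together they cover Willow, Fir, Pine, Holly — every station.
Total annual cost: 8 + 8 = 16.
No cover costs less than 16.

16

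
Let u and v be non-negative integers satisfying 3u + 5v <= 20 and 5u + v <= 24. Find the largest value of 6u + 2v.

(u,v)=(4,1) is feasible, giving 26.
(u,v)=(4,0) is feasible, giving 24.
(u,v)=(3,2) is feasible, giving 22.
(u,v)=(3,1) is feasible, giving 20.
The best lattice point is (4,1), giving 26.

26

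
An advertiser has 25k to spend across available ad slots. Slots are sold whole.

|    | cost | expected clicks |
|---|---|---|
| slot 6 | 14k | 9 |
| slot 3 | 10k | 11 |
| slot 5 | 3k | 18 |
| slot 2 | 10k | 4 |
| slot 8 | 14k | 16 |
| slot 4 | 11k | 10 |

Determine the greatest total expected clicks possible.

Allowing fractional choices, the relaxed optimum would be about 42.8, but ad slots are indivisible.
slot 3 + slot 5 + slot 2: cost 10 + 3 + 10 = 23 ≤ 25, expected clicks 11 + 18 + 4 = 33.
slot 3 + slot 5 + slot 4: cost 10 + 3 + 11 = 24 ≤ 25, expected clicks 11 + 18 + 10 = 39.
slot 5 + slot 8: cost 3 + 14 = 17 ≤ 25, expected clicks 18 + 16 = 34.
Best is slot 3, slot 5, and slot 4 with total expected clicks 39.

39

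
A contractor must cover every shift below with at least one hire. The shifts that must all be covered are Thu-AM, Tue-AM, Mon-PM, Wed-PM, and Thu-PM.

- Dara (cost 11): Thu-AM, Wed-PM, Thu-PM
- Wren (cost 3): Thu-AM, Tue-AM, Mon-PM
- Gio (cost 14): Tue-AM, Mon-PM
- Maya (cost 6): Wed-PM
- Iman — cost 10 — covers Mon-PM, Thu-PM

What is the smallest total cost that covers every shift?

14

Choose Dara and Wren: together they cover Thu-AM, Tue-AM, Mon-PM, Wed-PM, Thu-PM — every shift.
Total cost: 11 + 3 = 14.
No cover costs less than 14.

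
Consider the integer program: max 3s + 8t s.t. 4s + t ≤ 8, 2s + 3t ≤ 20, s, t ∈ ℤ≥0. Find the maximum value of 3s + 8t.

48

Relaxing integrality, the LP optimum is 53.33 at (s,t) = (0, 6.67), which is not an integer point.
(s,t)=(0,6): 4·0+1·6=6≤8, 2·0+3·6=18≤20, objective 48.
(s,t)=(0,5): 4·0+1·5=5≤8, 2·0+3·5=15≤20, objective 40.
The best lattice point is (0,6), giving 48.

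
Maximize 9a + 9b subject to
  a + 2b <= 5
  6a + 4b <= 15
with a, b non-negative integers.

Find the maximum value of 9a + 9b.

Relaxing integrality, the LP optimum is 28.12 at (a,b) = (1.25, 1.88), which is not an integer point.
(a,b)=(1,2): 1·1+2·2=5≤5, 6·1+4·2=14≤15, objective 27.
(a,b)=(1,1): 1·1+2·1=3≤5, 6·1+4·1=10≤15, objective 18.
(a,b)=(2,0): 1·2+2·0=2≤5, 6·2+4·0=12≤15, objective 18.
(a,b)=(0,2): 1·0+2·2=4≤5, 6·0+4·2=8≤15, objective 18.
Maximum is 27 at (a,b)=(1,2).

27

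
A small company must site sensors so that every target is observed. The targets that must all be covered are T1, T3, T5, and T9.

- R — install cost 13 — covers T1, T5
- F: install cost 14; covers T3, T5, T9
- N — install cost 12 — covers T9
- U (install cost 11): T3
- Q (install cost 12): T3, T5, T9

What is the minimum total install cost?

Choose R and Q: together they cover T1, T3, T5, T9 — every target.
Total install cost: 13 + 12 = 25.
No cover costs less than 25.

25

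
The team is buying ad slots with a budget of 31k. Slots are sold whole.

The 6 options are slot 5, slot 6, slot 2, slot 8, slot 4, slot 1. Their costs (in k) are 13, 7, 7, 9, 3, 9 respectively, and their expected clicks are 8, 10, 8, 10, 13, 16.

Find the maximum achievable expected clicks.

Allowing fractional choices, the relaxed optimum would be about 52.6, but ad slots are indivisible.
slot 2 + slot 8 + slot 4 + slot 1: cost 7 + 9 + 3 + 9 = 28 ≤ 31, expected clicks 8 + 10 + 13 + 16 = 47.
slot 6 + slot 2 + slot 4 + slot 1: cost 7 + 7 + 3 + 9 = 26 ≤ 31, expected clicks 10 + 8 + 13 + 16 = 47.
slot 6 + slot 8 + slot 4 + slot 1: cost 7 + 9 + 3 + 9 = 28 ≤ 31, expected clicks 10 + 10 + 13 + 16 = 49.
Best is slot 6, slot 8, slot 4, and slot 1 with total expected clicks 49.

49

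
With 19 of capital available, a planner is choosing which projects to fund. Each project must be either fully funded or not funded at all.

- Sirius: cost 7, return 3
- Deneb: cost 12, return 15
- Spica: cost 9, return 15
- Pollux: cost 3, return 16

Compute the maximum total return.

34

Take Sirius, Spica, and Pollux: cost 7 + 9 + 3 = 19 ≤ 19, return 3 + 15 + 16 = 34.
No other feasible combination does better.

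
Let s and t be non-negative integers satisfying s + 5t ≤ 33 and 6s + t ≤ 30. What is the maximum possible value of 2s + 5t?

36

Relaxing integrality, the LP optimum is 37.03 at (s,t) = (4.03, 5.79), which is not an integer point.
(s,t)=(3,6): 1·3+5·6=33≤33, 6·3+1·6=24≤30, objective 36.
(s,t)=(2,6): 1·2+5·6=32≤33, 6·2+1·6=18≤30, objective 34.
(s,t)=(4,5): 1·4+5·5=29≤33, 6·4+1·5=29≤30, objective 33.
The best lattice point is (3,6), giving 36.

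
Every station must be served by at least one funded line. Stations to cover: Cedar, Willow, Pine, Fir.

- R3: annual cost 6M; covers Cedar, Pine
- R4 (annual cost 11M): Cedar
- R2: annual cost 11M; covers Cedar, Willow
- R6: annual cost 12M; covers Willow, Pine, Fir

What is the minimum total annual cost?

18

Choose R3 and R6: together they cover Cedar, Willow, Pine, Fir — every station.
Total annual cost: 6 + 12 = 18.
No cover costs less than 18.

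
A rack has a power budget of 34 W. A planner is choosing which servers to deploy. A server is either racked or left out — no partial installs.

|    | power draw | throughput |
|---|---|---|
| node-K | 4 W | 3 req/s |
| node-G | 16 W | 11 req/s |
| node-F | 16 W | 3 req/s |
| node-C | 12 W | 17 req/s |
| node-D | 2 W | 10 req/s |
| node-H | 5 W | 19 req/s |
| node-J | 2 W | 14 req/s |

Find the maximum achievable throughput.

Allowing fractional choices, the relaxed optimum would be about 69.2, but servers are indivisible.
node-K + node-C + node-D + node-H + node-J: power draw 4 + 12 + 2 + 5 + 2 = 25 ≤ 34, throughput 3 + 17 + 10 + 19 + 14 = 63.
node-C + node-D + node-H + node-J: power draw 12 + 2 + 5 + 2 = 21 ≤ 34, throughput 17 + 10 + 19 + 14 = 60.
node-K + node-G + node-D + node-H + node-J: power draw 4 + 16 + 2 + 5 + 2 = 29 ≤ 34, throughput 3 + 11 + 10 + 19 + 14 = 57.
Best is node-K, node-C, node-D, node-H, and node-J with total throughput 63.

63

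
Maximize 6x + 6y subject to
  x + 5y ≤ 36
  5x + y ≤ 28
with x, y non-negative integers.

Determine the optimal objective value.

60

(x,y)=(4,6) is feasible, giving 60.
(x,y)=(4,5) is feasible, giving 54.
(x,y)=(3,6) is feasible, giving 54.
(x,y)=(3,5) is feasible, giving 48.
The best lattice point is (4,6), giving 60.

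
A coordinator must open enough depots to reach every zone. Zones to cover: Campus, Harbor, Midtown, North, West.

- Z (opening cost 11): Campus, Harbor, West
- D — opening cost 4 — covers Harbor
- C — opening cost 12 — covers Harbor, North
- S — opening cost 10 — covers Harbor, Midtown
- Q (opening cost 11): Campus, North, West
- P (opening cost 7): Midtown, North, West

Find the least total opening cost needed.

This is an integer covering problem.
Choose Z and P: together they cover Campus, Harbor, Midtown, North, West — every zone.
Total opening cost: 11 + 7 = 18.

18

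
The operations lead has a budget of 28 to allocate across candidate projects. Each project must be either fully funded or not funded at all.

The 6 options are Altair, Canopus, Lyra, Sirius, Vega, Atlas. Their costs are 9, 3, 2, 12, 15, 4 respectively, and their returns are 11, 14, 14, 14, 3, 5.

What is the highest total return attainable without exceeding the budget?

Take Altair, Canopus, Lyra, and Sirius: cost 9 + 3 + 2 + 12 = 26 ≤ 28, return 11 + 14 + 14 + 14 = 53.
No other feasible combination does better.

53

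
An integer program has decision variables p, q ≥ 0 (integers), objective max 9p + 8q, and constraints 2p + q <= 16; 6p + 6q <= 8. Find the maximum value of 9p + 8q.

(p,q)=(1,0) is feasible, giving 9.
(p,q)=(0,1) is feasible, giving 8.
(p,q)=(0,0) is feasible, giving 0.
No feasible integer point exceeds 9.

9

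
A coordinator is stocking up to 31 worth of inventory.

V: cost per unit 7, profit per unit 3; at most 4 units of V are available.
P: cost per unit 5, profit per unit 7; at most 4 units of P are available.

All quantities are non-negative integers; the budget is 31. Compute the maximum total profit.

4×P: cost 20 ≤ 31, profit 4·7 = 28.
1×V and 4×P: cost 27 ≤ 31, profit 1·3 + 4·7 = 31.
Best is 31.

31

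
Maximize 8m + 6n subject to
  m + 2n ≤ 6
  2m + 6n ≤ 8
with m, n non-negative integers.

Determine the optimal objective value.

(m,n)=(4,0): 1·4+2·0=4≤6, 2·4+6·0=8≤8, objective 32.
(m,n)=(3,0): 1·3+2·0=3≤6, 2·3+6·0=6≤8, objective 24.
Maximum is 32 at (m,n)=(4,0).

32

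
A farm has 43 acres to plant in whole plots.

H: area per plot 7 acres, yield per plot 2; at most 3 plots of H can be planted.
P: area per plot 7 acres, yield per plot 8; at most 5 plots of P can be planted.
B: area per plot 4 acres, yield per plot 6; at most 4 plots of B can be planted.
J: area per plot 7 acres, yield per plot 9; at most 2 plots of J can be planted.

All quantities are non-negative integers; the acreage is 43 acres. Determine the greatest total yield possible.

3×P, 2×B, and 2×J: area 43 ≤ 43, yield 3·8 + 2·6 + 2·9 = 54.
4×P, 2×B, and 1×J: area 43 ≤ 43, yield 4·8 + 2·6 + 1·9 = 53.
Best is 54.

54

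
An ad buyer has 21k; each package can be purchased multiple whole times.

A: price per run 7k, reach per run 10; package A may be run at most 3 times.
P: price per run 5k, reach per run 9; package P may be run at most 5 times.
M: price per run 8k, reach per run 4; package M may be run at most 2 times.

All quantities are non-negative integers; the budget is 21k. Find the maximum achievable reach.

P has the best ratio (9/5); taking only P gives at most 4×9 = 36 (stopped by the price limit).
Optimal: 4×P: price 20 ≤ 21, reach 4·9 = 36.

36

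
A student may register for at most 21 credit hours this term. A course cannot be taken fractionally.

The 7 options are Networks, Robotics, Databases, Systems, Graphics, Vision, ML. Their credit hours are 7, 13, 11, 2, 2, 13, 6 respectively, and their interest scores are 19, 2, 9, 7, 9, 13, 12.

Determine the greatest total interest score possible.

Allowing fractional choices, the relaxed optimum would be about 51.0, but courses are indivisible.
Networks + Graphics + ML: credit hours 7 + 2 + 6 = 15 ≤ 21, interest score 19 + 9 + 12 = 40.
Networks + Systems + Graphics + ML: credit hours 7 + 2 + 2 + 6 = 17 ≤ 21, interest score 19 + 7 + 9 + 12 = 47.
Best is Networks, Systems, Graphics, and ML with total interest score 47.

47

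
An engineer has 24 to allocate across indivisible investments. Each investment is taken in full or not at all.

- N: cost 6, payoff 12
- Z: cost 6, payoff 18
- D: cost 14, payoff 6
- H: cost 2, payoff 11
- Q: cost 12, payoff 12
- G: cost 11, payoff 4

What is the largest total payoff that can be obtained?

N + Z + H: cost 6 + 6 + 2 = 14 ≤ 24, payoff 12 + 18 + 11 = 41.
N + Z + Q: cost 6 + 6 + 12 = 24 ≤ 24, payoff 12 + 18 + 12 = 42.
Z + H + Q: cost 6 + 2 + 12 = 20 ≤ 24, payoff 18 + 11 + 12 = 41.
Best is N, Z, and Q with total payoff 42.

42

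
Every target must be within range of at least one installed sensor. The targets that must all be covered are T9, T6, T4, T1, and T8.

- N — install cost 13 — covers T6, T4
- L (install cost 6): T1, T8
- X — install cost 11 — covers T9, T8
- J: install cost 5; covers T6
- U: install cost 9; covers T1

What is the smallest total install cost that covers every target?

The greedy cost-per-new-target heuristic would pick L, J, X, and N for 35, but a cheaper cover exists.
Choose N, L, and X: together they cover T9, T6, T4, T1, T8 — every target.
Total install cost: 13 + 6 + 11 = 30.
No cover costs less than 30.

30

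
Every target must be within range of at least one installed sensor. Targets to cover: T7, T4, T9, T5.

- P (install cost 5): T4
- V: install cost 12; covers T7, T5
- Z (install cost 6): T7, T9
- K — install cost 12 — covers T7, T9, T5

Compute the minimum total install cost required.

17

The greedy cost-per-new-target heuristic would pick Z, P, and V for 23, but a cheaper cover exists.
Choose P and K: together they cover T7, T4, T9, T5 — every target.
Total install cost: 5 + 12 = 17.
No cover costs less than 17.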